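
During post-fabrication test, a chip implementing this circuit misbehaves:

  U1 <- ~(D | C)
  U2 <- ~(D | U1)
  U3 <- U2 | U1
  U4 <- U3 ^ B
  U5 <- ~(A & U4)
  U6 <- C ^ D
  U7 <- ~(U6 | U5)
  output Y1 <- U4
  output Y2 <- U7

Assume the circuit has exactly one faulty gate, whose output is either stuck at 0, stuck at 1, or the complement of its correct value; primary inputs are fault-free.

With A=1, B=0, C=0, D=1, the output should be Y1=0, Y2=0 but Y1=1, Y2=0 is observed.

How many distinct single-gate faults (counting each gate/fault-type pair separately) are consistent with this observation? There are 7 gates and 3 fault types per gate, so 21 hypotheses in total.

8

Fault-free: U1=0, U2=0, U3=0, U4=0, U5=1, U6=1, U7=0 → Y1=0, Y2=0. Observed Y1=1, Y2=0.
  U1: stuck-at-1, inverted output ✓; others ✗
  U2: stuck-at-1, inverted output ✓; others ✗
  U3: stuck-at-1, inverted output ✓; others ✗
  U4: stuck-at-1, inverted output ✓; others ✗
  U5: none of the 3 fault types match ✗
  U6: none of the 3 fault types match ✗
  U7: none of the 3 fault types match ✗
Consistent faults: {U1 stuck-at-1, U1 inverted output, U2 stuck-at-1, U2 inverted output, U3 stuck-at-1, U3 inverted output, U4 stuck-at-1, U4 inverted output} — 8 in all.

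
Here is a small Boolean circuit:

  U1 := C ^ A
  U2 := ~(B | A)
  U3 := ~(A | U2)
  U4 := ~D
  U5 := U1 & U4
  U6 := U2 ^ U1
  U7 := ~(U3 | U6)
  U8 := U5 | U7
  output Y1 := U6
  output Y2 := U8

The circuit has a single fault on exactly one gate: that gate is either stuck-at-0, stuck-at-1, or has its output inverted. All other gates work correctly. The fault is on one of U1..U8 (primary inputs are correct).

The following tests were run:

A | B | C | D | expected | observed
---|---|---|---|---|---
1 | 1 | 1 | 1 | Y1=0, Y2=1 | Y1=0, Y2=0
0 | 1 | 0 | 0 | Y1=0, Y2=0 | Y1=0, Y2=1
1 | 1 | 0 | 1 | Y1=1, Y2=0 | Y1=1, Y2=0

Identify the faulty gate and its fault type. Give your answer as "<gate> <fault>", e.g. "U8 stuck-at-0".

Fault-free values for test 1 (A=1, B=1, C=1, D=1): U1=0, U2=0, U3=0, U4=0, U5=0, U6=0, U7=1, U8=1, giving Y1=0, Y2=1. Observed Y1=0, Y2=0.
Test 1: faults giving observed Y1=0, Y2=0 are {U3 stuck-at-1, U3 inverted output, U7 stuck-at-0, U7 inverted output, U8 stuck-at-0, U8 inverted output}.
Test 2 (A=0, B=1, C=0, D=0): fault-free U1=0, U2=0, U3=1, U4=1, U5=0, U6=0, U7=0, U8=0 → Y1=0, Y2=0; observed Y1=0, Y2=1. Eliminates U3 stuck-at-1, U7 stuck-at-0, U8 stuck-at-0.
Test 3 (A=1, B=1, C=0, D=1): fault-free U1=1, U2=0, U3=0, U4=0, U5=0, U6=1, U7=0, U8=0 → Y1=1, Y2=0; observed Y1=1, Y2=0. Eliminates U7 inverted output, U8 inverted output.
Only U3 inverted output is consistent with every test.

U3 inverted output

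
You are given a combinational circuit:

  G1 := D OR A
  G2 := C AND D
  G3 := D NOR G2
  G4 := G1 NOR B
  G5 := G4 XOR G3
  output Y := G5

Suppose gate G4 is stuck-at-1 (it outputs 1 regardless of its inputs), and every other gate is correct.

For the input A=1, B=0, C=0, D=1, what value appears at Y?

Propagate with G4 forced: G1=1, G2=0, G3=0, G4=1 [stuck-at-1], G5=1.
So Y = 1. (Without the fault it would be 0.)

1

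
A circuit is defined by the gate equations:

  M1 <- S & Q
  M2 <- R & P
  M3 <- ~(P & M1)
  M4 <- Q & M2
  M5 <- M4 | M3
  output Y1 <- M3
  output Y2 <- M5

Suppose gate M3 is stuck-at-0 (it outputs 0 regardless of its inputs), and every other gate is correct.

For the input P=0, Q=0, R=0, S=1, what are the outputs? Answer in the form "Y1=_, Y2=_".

Propagate with M3 forced: M1=0, M2=0, M3=0 [stuck-at-0], M4=0, M5=0.
So the outputs are Y1=0, Y2=0. (Without the fault they would be Y1=1, Y2=1.)

Y1=0, Y2=0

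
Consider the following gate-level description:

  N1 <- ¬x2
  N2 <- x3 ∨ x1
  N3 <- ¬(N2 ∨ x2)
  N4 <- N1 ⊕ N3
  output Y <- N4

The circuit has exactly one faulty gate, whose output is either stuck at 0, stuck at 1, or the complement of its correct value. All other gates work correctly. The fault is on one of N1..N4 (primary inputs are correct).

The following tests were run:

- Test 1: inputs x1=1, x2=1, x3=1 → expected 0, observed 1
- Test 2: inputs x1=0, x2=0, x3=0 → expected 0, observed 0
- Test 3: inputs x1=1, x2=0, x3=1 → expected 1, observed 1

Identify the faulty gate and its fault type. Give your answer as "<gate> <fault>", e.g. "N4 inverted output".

N1 stuck-at-1

Fault-free values for test 1 (x1=1, x2=1, x3=1): N1=0, N2=1, N3=0, N4=0, giving Y=0. Observed 1.
Test 1: faults giving observed 1 are {N1 stuck-at-1, N1 inverted output, N3 stuck-at-1, N3 inverted output, N4 stuck-at-1, N4 inverted output}.
Test 2 (x1=0, x2=0, x3=0): fault-free N1=1, N2=0, N3=1, N4=0 → 0; observed 0. Eliminates N1 inverted output, N3 inverted output, N4 stuck-at-1, N4 inverted output.
Test 3 (x1=1, x2=0, x3=1): fault-free N1=1, N2=1, N3=0, N4=1 → 1; observed 1. Eliminates N3 stuck-at-1.
Only N1 stuck-at-1 is consistent with every test.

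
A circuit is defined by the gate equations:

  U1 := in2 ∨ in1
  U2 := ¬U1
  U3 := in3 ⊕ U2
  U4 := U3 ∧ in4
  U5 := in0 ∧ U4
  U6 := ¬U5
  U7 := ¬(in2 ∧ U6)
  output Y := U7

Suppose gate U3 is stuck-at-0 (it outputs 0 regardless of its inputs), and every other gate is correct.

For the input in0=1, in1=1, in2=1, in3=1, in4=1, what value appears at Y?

Propagate with U3 forced: U1=1, U2=0, U3=0 [stuck-at-0], U4=0, U5=0, U6=1, U7=0.
So Y = 0. (Without the fault it would be 1.)

0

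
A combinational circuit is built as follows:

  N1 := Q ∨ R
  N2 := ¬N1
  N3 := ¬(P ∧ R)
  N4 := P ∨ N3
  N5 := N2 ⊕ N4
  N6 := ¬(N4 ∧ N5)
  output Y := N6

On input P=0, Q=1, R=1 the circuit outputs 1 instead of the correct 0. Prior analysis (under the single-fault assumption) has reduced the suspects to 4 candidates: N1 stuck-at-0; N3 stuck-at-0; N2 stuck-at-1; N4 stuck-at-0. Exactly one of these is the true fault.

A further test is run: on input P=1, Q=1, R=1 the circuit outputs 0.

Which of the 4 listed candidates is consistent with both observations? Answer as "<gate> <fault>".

Evaluate each candidate on input P=1, Q=1, R=1:
  N1 stuck-at-0: N1=0 [stuck-at-0], N2=1, N3=0, N4=1, N5=0, N6=1 → 1 — eliminated
  N3 stuck-at-0: N1=1, N2=0, N3=0 [stuck-at-0], N4=1, N5=1, N6=0 → 0 — matches
  N2 stuck-at-1: N1=1, N2=1 [stuck-at-1], N3=0, N4=1, N5=0, N6=1 → 1 — eliminated
  N4 stuck-at-0: N1=1, N2=0, N3=0, N4=0 [stuck-at-0], N5=0, N6=1 → 1 — eliminated
Only N3 stuck-at-0 reproduces the observed 0.

N3 stuck-at-0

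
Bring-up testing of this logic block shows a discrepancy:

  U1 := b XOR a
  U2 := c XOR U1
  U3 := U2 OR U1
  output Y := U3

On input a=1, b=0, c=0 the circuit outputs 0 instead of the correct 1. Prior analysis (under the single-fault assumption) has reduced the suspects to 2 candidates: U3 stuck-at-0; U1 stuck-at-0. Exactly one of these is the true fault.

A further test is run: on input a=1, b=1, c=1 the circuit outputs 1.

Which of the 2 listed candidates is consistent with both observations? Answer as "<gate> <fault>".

U1 stuck-at-0

Evaluate each candidate on input a=1, b=1, c=1:
  U3 stuck-at-0: U1=0, U2=1, U3=0 [stuck-at-0] → 0 — eliminated
  U1 stuck-at-0: U1=0 [stuck-at-0], U2=1, U3=1 → 1 — matches
Only U1 stuck-at-0 reproduces the observed 1.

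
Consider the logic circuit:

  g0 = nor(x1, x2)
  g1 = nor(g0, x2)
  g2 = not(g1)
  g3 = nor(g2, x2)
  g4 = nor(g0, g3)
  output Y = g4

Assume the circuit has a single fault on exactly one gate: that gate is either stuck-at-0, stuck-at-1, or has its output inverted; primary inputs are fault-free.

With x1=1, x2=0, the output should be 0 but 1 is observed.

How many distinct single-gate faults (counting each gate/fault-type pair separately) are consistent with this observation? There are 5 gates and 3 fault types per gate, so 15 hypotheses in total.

8

Fault-free: g0=0, g1=1, g2=0, g3=1, g4=0 → 0. Observed 1.
  g0: none of the 3 fault types match ✗
  g1: stuck-at-0, inverted output ✓; others ✗
  g2: stuck-at-1, inverted output ✓; others ✗
  g3: stuck-at-0, inverted output ✓; others ✗
  g4: stuck-at-1, inverted output ✓; others ✗
Consistent faults: {g1 stuck-at-0, g1 inverted output, g2 stuck-at-1, g2 inverted output, g3 stuck-at-0, g3 inverted output, g4 stuck-at-1, g4 inverted output} — 8 in all.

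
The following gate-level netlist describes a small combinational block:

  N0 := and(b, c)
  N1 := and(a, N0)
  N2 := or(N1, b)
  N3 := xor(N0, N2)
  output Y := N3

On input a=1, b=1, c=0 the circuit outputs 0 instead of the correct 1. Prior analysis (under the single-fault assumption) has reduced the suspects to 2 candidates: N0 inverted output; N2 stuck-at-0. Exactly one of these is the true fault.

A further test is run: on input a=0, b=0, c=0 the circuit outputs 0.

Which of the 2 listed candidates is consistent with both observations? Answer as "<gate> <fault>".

Evaluate each candidate on input a=0, b=0, c=0:
  N0 inverted output: N0=1 [inverted output], N1=0, N2=0, N3=1 → 1 — eliminated
  N2 stuck-at-0: N0=0, N1=0, N2=0 [stuck-at-0], N3=0 → 0 — matches
Only N2 stuck-at-0 reproduces the observed 0.

N2 stuck-at-0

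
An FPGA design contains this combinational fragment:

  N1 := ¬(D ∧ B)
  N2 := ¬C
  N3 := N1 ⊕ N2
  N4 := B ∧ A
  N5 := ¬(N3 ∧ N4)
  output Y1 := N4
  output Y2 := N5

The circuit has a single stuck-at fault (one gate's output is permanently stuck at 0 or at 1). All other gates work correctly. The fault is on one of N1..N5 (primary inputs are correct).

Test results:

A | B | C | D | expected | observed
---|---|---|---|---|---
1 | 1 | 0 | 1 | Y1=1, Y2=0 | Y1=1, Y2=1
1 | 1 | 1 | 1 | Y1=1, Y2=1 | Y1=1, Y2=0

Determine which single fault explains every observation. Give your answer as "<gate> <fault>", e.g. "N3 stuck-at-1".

N1 stuck-at-1

Fault-free values for test 1 (A=1, B=1, C=0, D=1): N1=0, N2=1, N3=1, N4=1, N5=0, giving Y1=1, Y2=0. Observed Y1=1, Y2=1.
Test 1: faults giving observed Y1=1, Y2=1 are {N1 stuck-at-1, N2 stuck-at-0, N3 stuck-at-0, N5 stuck-at-1}.
Test 2 (A=1, B=1, C=1, D=1): fault-free N1=0, N2=0, N3=0, N4=1, N5=1 → Y1=1, Y2=1; observed Y1=1, Y2=0. Eliminates N2 stuck-at-0, N3 stuck-at-0, N5 stuck-at-1.
Only N1 stuck-at-1 is consistent with every test.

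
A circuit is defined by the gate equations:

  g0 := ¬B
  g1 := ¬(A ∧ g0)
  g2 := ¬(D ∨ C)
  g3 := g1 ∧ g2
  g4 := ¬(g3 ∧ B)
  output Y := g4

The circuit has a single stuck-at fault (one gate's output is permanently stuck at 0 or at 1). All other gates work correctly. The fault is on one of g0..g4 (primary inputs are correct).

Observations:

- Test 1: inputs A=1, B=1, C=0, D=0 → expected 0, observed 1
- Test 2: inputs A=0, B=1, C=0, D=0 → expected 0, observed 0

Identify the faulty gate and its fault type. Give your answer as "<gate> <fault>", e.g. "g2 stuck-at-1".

Fault-free values for test 1 (A=1, B=1, C=0, D=0): g0=0, g1=1, g2=1, g3=1, g4=0, giving Y=0. Observed 1.
Test 1: faults giving observed 1 are {g0 stuck-at-1, g1 stuck-at-0, g2 stuck-at-0, g3 stuck-at-0, g4 stuck-at-1}.
Test 2 (A=0, B=1, C=0, D=0): fault-free g0=0, g1=1, g2=1, g3=1, g4=0 → 0; observed 0. Eliminates g1 stuck-at-0, g2 stuck-at-0, g3 stuck-at-0, g4 stuck-at-1.
Only g0 stuck-at-1 is consistent with every test.

g0 stuck-at-1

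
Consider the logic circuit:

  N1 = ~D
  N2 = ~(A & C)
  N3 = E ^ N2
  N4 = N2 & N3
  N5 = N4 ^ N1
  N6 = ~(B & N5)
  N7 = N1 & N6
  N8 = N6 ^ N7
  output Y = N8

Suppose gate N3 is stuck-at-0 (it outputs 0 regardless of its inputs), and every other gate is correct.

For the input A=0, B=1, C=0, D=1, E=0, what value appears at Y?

1

Propagate with N3 forced: N1=0, N2=1, N3=0 [stuck-at-0], N4=0, N5=0, N6=1, N7=0, N8=1.
So Y = 1. (Without the fault it would be 0.)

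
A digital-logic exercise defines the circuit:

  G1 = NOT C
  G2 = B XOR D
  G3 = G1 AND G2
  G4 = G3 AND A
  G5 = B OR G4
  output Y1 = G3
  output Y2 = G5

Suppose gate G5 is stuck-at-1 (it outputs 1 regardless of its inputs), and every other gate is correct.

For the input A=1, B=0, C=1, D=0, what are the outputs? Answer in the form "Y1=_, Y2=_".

Y1=0, Y2=1

Propagate with G5 forced: G1=0, G2=0, G3=0, G4=0, G5=1 [stuck-at-1].
So the outputs are Y1=0, Y2=1. (Without the fault they would be Y1=0, Y2=0.)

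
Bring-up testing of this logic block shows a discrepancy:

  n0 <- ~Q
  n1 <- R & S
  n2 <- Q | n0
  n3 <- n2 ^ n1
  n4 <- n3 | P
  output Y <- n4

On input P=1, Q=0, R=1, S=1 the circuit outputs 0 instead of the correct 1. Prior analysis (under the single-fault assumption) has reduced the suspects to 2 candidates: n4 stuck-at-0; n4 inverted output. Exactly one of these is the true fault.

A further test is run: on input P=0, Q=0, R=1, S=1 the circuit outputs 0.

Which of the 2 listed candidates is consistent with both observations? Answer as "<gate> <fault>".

Evaluate each candidate on input P=0, Q=0, R=1, S=1:
  n4 stuck-at-0: n0=1, n1=1, n2=1, n3=0, n4=0 [stuck-at-0] → 0 — matches
  n4 inverted output: n0=1, n1=1, n2=1, n3=0, n4=1 [inverted output] → 1 — eliminated
Only n4 stuck-at-0 reproduces the observed 0.

n4 stuck-at-0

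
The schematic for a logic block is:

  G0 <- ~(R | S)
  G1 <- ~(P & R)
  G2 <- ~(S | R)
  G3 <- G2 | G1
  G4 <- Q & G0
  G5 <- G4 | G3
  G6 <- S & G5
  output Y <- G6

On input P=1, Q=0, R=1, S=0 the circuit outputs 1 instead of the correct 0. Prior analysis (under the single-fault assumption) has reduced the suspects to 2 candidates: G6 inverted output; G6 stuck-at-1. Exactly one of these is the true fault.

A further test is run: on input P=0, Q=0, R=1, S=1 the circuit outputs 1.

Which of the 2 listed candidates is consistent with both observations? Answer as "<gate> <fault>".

G6 stuck-at-1

Evaluate each candidate on input P=0, Q=0, R=1, S=1:
  G6 inverted output: G0=0, G1=1, G2=0, G3=1, G4=0, G5=1, G6=0 [inverted output] → 0 — eliminated
  G6 stuck-at-1: G0=0, G1=1, G2=0, G3=1, G4=0, G5=1, G6=1 [stuck-at-1] → 1 — matches
Only G6 stuck-at-1 reproduces the observed 1.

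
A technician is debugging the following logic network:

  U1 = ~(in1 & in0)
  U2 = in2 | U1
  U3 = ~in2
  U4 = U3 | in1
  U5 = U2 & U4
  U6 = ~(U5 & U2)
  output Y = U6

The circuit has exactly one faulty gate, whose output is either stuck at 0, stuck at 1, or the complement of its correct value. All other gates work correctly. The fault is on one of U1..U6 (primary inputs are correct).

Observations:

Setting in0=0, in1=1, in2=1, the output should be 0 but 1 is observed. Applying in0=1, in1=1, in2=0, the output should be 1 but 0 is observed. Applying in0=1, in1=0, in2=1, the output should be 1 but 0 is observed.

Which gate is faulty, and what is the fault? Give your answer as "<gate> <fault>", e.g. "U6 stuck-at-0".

U6 inverted output

Fault-free values for test 1 (in0=0, in1=1, in2=1): U1=1, U2=1, U3=0, U4=1, U5=1, U6=0, giving Y=0. Observed 1.
Test 1: faults giving observed 1 are {U2 stuck-at-0, U2 inverted output, U4 stuck-at-0, U4 inverted output, U5 stuck-at-0, U5 inverted output, U6 stuck-at-1, U6 inverted output}.
Test 2 (in0=1, in1=1, in2=0): fault-free U1=0, U2=0, U3=1, U4=1, U5=0, U6=1 → 1; observed 0. Eliminates U2 stuck-at-0, U4 stuck-at-0, U4 inverted output, U5 stuck-at-0, U5 inverted output, U6 stuck-at-1.
Test 3 (in0=1, in1=0, in2=1): fault-free U1=1, U2=1, U3=0, U4=0, U5=0, U6=1 → 1; observed 0. Eliminates U2 inverted output.
Only U6 inverted output is consistent with every test.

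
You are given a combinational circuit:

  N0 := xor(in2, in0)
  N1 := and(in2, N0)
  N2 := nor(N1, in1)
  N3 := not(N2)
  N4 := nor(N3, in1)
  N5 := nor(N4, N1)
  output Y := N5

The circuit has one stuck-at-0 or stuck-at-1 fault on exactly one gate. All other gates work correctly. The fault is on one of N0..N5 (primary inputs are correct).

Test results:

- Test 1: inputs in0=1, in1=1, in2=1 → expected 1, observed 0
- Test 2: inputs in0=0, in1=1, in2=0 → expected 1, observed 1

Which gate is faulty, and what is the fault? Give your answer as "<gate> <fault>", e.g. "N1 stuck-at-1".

Fault-free values for test 1 (in0=1, in1=1, in2=1): N0=0, N1=0, N2=0, N3=1, N4=0, N5=1, giving Y=1. Observed 0.
Test 1: faults giving observed 0 are {N0 stuck-at-1, N1 stuck-at-1, N4 stuck-at-1, N5 stuck-at-0}.
Test 2 (in0=0, in1=1, in2=0): fault-free N0=0, N1=0, N2=0, N3=1, N4=0, N5=1 → 1; observed 1. Eliminates N1 stuck-at-1, N4 stuck-at-1, N5 stuck-at-0.
Only N0 stuck-at-1 is consistent with every test.

N0 stuck-at-1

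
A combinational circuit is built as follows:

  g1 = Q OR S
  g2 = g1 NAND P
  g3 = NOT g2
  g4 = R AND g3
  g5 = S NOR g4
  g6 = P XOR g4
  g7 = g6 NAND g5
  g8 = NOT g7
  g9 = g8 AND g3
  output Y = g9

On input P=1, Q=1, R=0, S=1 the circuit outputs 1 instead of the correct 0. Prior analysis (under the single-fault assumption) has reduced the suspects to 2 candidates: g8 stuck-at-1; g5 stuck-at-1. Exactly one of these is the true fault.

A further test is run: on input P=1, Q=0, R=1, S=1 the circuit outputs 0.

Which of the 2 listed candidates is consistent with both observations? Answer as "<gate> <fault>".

g5 stuck-at-1

Evaluate each candidate on input P=1, Q=0, R=1, S=1:
  g8 stuck-at-1: g1=1, g2=0, g3=1, g4=1, g5=0, g6=0, g7=1, g8=1 [stuck-at-1], g9=1 → 1 — eliminated
  g5 stuck-at-1: g1=1, g2=0, g3=1, g4=1, g5=1 [stuck-at-1], g6=0, g7=1, g8=0, g9=0 → 0 — matches
Only g5 stuck-at-1 reproduces the observed 0.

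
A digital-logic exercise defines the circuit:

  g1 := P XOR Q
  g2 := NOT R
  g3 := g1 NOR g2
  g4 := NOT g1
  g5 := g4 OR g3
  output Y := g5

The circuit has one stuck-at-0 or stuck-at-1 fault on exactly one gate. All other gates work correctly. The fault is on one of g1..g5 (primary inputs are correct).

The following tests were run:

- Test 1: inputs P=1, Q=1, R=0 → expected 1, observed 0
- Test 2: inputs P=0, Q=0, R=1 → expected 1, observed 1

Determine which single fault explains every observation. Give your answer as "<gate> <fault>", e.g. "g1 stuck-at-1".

Fault-free values for test 1 (P=1, Q=1, R=0): g1=0, g2=1, g3=0, g4=1, g5=1, giving Y=1. Observed 0.
Test 1: faults giving observed 0 are {g1 stuck-at-1, g4 stuck-at-0, g5 stuck-at-0}.
Test 2 (P=0, Q=0, R=1): fault-free g1=0, g2=0, g3=1, g4=1, g5=1 → 1; observed 1. Eliminates g1 stuck-at-1, g5 stuck-at-0.
Only g4 stuck-at-0 is consistent with every test.

g4 stuck-at-0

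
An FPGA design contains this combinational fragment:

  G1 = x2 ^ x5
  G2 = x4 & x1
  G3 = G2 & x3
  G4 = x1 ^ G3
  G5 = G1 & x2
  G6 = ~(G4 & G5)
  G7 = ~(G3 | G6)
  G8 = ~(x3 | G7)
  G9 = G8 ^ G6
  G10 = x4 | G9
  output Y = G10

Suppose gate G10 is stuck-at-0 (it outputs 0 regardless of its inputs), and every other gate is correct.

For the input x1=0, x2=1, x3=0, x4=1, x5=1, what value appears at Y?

Propagate with G10 forced: G1=0, G2=0, G3=0, G4=0, G5=0, G6=1, G7=0, G8=1, G9=0, G10=0 [stuck-at-0].
So Y = 0. (Without the fault it would be 1.)

0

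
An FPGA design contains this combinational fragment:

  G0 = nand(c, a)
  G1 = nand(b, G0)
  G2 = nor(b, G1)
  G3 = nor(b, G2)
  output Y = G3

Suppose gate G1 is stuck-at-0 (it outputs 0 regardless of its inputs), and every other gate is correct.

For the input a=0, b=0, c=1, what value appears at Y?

0

Propagate with G1 forced: G0=1, G1=0 [stuck-at-0], G2=1, G3=0.
So Y = 0. (Without the fault it would be 1.)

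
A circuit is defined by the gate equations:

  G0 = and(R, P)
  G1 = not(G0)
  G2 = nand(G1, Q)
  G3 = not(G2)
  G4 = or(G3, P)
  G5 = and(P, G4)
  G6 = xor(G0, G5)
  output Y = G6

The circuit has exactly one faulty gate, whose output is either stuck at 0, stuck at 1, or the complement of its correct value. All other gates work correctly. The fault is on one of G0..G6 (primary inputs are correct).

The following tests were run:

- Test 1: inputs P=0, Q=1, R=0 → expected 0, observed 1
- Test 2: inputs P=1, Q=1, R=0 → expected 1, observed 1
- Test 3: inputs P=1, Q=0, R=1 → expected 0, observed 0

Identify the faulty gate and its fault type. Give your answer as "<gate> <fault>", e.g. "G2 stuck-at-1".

Fault-free values for test 1 (P=0, Q=1, R=0): G0=0, G1=1, G2=0, G3=1, G4=1, G5=0, G6=0, giving Y=0. Observed 1.
Test 1: faults giving observed 1 are {G0 stuck-at-1, G0 inverted output, G5 stuck-at-1, G5 inverted output, G6 stuck-at-1, G6 inverted output}.
Test 2 (P=1, Q=1, R=0): fault-free G0=0, G1=1, G2=0, G3=1, G4=1, G5=1, G6=1 → 1; observed 1. Eliminates G0 stuck-at-1, G0 inverted output, G5 inverted output, G6 inverted output.
Test 3 (P=1, Q=0, R=1): fault-free G0=1, G1=0, G2=1, G3=0, G4=1, G5=1, G6=0 → 0; observed 0. Eliminates G6 stuck-at-1.
Only G5 stuck-at-1 is consistent with every test.

G5 stuck-at-1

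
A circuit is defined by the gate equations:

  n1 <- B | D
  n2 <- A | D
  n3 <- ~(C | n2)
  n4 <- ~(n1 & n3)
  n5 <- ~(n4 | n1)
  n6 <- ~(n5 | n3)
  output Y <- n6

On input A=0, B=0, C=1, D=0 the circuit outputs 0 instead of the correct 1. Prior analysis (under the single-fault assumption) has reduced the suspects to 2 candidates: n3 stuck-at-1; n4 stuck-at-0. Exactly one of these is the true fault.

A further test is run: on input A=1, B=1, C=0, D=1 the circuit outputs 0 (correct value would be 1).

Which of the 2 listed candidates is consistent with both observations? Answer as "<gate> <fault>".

n3 stuck-at-1

Evaluate each candidate on input A=1, B=1, C=0, D=1:
  n3 stuck-at-1: n1=1, n2=1, n3=1 [stuck-at-1], n4=0, n5=0, n6=0 → 0 — matches
  n4 stuck-at-0: n1=1, n2=1, n3=0, n4=0 [stuck-at-0], n5=0, n6=1 → 1 — eliminated
Only n3 stuck-at-1 reproduces the observed 0.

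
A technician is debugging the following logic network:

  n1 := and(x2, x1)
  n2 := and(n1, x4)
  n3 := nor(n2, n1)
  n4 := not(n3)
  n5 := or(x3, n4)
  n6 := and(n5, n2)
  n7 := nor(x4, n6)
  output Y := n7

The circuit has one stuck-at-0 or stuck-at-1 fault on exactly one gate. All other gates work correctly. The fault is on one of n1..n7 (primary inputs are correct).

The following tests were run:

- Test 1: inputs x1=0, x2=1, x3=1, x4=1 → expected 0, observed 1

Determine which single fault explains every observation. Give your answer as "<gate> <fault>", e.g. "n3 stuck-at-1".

Fault-free values for test 1 (x1=0, x2=1, x3=1, x4=1): n1=0, n2=0, n3=1, n4=0, n5=1, n6=0, n7=0, giving Y=0. Observed 1.
Test 1: faults giving observed 1 are {n7 stuck-at-1}.
Only n7 stuck-at-1 is consistent with every test.

n7 stuck-at-1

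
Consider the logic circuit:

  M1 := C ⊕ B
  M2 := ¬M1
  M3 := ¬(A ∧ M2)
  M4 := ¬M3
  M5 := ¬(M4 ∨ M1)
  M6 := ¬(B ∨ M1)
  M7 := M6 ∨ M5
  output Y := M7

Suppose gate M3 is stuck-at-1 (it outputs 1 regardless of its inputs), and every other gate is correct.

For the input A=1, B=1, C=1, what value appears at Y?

1

Propagate with M3 forced: M1=0, M2=1, M3=1 [stuck-at-1], M4=0, M5=1, M6=0, M7=1.
So Y = 1. (Without the fault it would be 0.)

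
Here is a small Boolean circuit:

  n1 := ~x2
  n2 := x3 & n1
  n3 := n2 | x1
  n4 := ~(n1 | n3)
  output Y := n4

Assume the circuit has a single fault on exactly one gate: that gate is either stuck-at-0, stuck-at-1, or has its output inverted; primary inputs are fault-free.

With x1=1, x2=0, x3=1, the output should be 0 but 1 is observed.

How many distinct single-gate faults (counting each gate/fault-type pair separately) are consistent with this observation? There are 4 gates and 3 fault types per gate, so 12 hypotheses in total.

Fault-free: n1=1, n2=1, n3=1, n4=0 → 0. Observed 1.
  n1 stuck-at-0: output 0 ✗
  n1 stuck-at-1: output 0 ✗
  n1 inverted output: output 0 ✗
  n2 stuck-at-0: output 0 ✗
  n2 stuck-at-1: output 0 ✗
  n2 inverted output: output 0 ✗
  n3 stuck-at-0: output 0 ✗
  n3 stuck-at-1: output 0 ✗
  n3 inverted output: output 0 ✗
  n4 stuck-at-0: output 0 ✗
  n4 stuck-at-1: output 1 ✓
  n4 inverted output: output 1 ✓
Consistent faults: {n4 stuck-at-1, n4 inverted output} — 2 in all.

2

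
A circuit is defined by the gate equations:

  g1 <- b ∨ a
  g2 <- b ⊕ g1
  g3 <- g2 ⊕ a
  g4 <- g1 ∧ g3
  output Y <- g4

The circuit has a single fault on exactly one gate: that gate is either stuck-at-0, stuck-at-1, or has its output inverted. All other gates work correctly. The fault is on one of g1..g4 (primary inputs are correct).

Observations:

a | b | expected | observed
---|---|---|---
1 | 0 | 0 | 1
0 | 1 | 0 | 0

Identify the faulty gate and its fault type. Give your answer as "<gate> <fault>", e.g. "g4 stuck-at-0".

g2 stuck-at-0

Fault-free values for test 1 (a=1, b=0): g1=1, g2=1, g3=0, g4=0, giving Y=0. Observed 1.
Test 1: faults giving observed 1 are {g2 stuck-at-0, g2 inverted output, g3 stuck-at-1, g3 inverted output, g4 stuck-at-1, g4 inverted output}.
Test 2 (a=0, b=1): fault-free g1=1, g2=0, g3=0, g4=0 → 0; observed 0. Eliminates g2 inverted output, g3 stuck-at-1, g3 inverted output, g4 stuck-at-1, g4 inverted output.
Only g2 stuck-at-0 is consistent with every test.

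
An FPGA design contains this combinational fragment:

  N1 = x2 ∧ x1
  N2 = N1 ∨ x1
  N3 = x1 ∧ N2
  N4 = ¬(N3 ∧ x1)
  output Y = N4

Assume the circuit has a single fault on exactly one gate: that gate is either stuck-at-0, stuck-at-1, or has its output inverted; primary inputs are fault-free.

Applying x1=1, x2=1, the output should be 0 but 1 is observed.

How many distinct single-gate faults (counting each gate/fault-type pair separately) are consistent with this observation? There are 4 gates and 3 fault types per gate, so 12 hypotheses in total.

Fault-free: N1=1, N2=1, N3=1, N4=0 → 0. Observed 1.
  N1 stuck-at-0: output 0 ✗
  N1 stuck-at-1: output 0 ✗
  N1 inverted output: output 0 ✗
  N2 stuck-at-0: output 1 ✓
  N2 stuck-at-1: output 0 ✗
  N2 inverted output: output 1 ✓
  N3 stuck-at-0: output 1 ✓
  N3 stuck-at-1: output 0 ✗
  N3 inverted output: output 1 ✓
  N4 stuck-at-0: output 0 ✗
  N4 stuck-at-1: output 1 ✓
  N4 inverted output: output 1 ✓
Consistent faults: {N2 stuck-at-0, N2 inverted output, N3 stuck-at-0, N3 inverted output, N4 stuck-at-1, N4 inverted output} — 6 in all.

6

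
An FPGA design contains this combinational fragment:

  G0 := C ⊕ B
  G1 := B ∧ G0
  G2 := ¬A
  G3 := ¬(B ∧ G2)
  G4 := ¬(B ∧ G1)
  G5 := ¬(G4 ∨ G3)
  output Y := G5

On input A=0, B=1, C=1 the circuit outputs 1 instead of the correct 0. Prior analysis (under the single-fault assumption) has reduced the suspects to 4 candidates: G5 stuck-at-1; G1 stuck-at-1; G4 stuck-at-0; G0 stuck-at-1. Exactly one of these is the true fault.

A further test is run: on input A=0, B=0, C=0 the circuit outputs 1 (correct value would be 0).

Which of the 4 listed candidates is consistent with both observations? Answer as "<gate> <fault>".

Evaluate each candidate on input A=0, B=0, C=0:
  G5 stuck-at-1: G0=0, G1=0, G2=1, G3=1, G4=1, G5=1 [stuck-at-1] → 1 — matches
  G1 stuck-at-1: G0=0, G1=1 [stuck-at-1], G2=1, G3=1, G4=1, G5=0 → 0 — eliminated
  G4 stuck-at-0: G0=0, G1=0, G2=1, G3=1, G4=0 [stuck-at-0], G5=0 → 0 — eliminated
  G0 stuck-at-1: G0=1 [stuck-at-1], G1=0, G2=1, G3=1, G4=1, G5=0 → 0 — eliminated
Only G5 stuck-at-1 reproduces the observed 1.

G5 stuck-at-1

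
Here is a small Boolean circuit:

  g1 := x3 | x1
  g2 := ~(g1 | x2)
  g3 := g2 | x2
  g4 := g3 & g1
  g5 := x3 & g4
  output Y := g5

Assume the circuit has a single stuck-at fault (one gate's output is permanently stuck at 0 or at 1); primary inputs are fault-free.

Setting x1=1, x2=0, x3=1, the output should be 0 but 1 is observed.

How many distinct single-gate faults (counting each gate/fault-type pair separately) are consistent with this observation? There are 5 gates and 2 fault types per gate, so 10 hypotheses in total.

4

Fault-free: g1=1, g2=0, g3=0, g4=0, g5=0 → 0. Observed 1.
  g1 stuck-at-0: output 0 ✗
  g1 stuck-at-1: output 0 ✗
  g2 stuck-at-0: output 0 ✗
  g2 stuck-at-1: output 1 ✓
  g3 stuck-at-0: output 0 ✗
  g3 stuck-at-1: output 1 ✓
  g4 stuck-at-0: output 0 ✗
  g4 stuck-at-1: output 1 ✓
  g5 stuck-at-0: output 0 ✗
  g5 stuck-at-1: output 1 ✓
Consistent faults: {g2 stuck-at-1, g3 stuck-at-1, g4 stuck-at-1, g5 stuck-at-1} — 4 in all.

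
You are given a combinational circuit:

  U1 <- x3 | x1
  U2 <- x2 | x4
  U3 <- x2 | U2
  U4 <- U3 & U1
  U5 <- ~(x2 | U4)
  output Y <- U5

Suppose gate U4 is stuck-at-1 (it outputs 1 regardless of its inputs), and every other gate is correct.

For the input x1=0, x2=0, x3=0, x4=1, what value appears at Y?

0

Propagate with U4 forced: U1=0, U2=1, U3=1, U4=1 [stuck-at-1], U5=0.
So Y = 0. (Without the fault it would be 1.)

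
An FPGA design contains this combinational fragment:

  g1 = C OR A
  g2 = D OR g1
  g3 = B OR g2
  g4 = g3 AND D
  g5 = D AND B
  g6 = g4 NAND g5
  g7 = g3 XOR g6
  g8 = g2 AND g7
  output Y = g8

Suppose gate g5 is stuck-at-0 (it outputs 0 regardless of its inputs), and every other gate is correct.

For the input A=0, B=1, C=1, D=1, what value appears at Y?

0

Propagate with g5 forced: g1=1, g2=1, g3=1, g4=1, g5=0 [stuck-at-0], g6=1, g7=0, g8=0.
So Y = 0. (Without the fault it would be 1.)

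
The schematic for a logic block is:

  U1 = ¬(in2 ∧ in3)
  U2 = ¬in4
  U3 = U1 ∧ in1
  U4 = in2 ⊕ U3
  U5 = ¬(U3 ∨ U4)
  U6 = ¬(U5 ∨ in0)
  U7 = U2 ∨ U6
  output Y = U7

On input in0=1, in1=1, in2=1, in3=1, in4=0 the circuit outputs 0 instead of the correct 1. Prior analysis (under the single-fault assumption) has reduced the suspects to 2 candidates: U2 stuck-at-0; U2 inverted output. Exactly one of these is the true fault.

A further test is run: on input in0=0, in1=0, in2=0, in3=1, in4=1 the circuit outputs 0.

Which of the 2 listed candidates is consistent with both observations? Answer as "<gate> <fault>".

Evaluate each candidate on input in0=0, in1=0, in2=0, in3=1, in4=1:
  U2 stuck-at-0: U1=1, U2=0 [stuck-at-0], U3=0, U4=0, U5=1, U6=0, U7=0 → 0 — matches
  U2 inverted output: U1=1, U2=1 [inverted output], U3=0, U4=0, U5=1, U6=0, U7=1 → 1 — eliminated
Only U2 stuck-at-0 reproduces the observed 0.

U2 stuck-at-0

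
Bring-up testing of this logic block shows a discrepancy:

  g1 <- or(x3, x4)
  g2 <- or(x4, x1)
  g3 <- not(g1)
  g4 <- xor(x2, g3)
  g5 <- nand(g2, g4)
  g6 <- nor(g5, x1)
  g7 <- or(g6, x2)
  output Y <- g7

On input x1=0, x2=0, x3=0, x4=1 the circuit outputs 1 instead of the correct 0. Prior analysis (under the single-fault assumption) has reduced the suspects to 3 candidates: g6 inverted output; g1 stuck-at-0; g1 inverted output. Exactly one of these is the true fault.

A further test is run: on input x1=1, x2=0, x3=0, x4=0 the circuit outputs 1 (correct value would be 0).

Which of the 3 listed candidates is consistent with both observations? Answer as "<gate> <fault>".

g6 inverted output

Evaluate each candidate on input x1=1, x2=0, x3=0, x4=0:
  g6 inverted output: g1=0, g2=1, g3=1, g4=1, g5=0, g6=1 [inverted output], g7=1 → 1 — matches
  g1 stuck-at-0: g1=0 [stuck-at-0], g2=1, g3=1, g4=1, g5=0, g6=0, g7=0 → 0 — eliminated
  g1 inverted output: g1=1 [inverted output], g2=1, g3=0, g4=0, g5=1, g6=0, g7=0 → 0 — eliminated
Only g6 inverted output reproduces the observed 1.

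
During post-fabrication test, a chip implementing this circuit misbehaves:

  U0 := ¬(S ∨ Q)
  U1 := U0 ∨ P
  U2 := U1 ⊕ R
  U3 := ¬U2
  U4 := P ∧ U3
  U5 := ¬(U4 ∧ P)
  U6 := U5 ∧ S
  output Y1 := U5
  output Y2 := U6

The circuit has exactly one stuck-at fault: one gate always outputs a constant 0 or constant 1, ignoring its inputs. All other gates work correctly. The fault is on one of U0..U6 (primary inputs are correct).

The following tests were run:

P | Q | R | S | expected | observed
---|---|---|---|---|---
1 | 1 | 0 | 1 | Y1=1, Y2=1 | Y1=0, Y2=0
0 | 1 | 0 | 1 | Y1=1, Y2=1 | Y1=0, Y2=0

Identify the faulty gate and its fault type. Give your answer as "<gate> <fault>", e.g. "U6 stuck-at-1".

U5 stuck-at-0

Fault-free values for test 1 (P=1, Q=1, R=0, S=1): U0=0, U1=1, U2=1, U3=0, U4=0, U5=1, U6=1, giving Y1=1, Y2=1. Observed Y1=0, Y2=0.
Test 1: faults giving observed Y1=0, Y2=0 are {U1 stuck-at-0, U2 stuck-at-0, U3 stuck-at-1, U4 stuck-at-1, U5 stuck-at-0}.
Test 2 (P=0, Q=1, R=0, S=1): fault-free U0=0, U1=0, U2=0, U3=1, U4=0, U5=1, U6=1 → Y1=1, Y2=1; observed Y1=0, Y2=0. Eliminates U1 stuck-at-0, U2 stuck-at-0, U3 stuck-at-1, U4 stuck-at-1.
Only U5 stuck-at-0 is consistent with every test.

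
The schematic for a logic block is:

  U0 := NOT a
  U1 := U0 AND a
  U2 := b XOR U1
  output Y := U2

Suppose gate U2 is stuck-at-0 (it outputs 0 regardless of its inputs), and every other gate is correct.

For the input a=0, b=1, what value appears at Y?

0

Propagate with U2 forced: U0=1, U1=0, U2=0 [stuck-at-0].
So Y = 0. (Without the fault it would be 1.)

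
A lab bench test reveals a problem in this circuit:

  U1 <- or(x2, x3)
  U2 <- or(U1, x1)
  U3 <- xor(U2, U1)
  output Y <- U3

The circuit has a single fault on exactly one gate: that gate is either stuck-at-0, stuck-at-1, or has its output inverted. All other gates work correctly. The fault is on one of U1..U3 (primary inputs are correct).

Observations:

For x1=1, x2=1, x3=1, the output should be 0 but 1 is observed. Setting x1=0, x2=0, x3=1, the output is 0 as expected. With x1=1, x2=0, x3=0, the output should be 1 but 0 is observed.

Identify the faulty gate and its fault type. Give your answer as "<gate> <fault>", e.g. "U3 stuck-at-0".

U1 inverted output

Fault-free values for test 1 (x1=1, x2=1, x3=1): U1=1, U2=1, U3=0, giving Y=0. Observed 1.
Test 1: faults giving observed 1 are {U1 stuck-at-0, U1 inverted output, U2 stuck-at-0, U2 inverted output, U3 stuck-at-1, U3 inverted output}.
Test 2 (x1=0, x2=0, x3=1): fault-free U1=1, U2=1, U3=0 → 0; observed 0. Eliminates U2 stuck-at-0, U2 inverted output, U3 stuck-at-1, U3 inverted output.
Test 3 (x1=1, x2=0, x3=0): fault-free U1=0, U2=1, U3=1 → 1; observed 0. Eliminates U1 stuck-at-0.
Only U1 inverted output is consistent with every test.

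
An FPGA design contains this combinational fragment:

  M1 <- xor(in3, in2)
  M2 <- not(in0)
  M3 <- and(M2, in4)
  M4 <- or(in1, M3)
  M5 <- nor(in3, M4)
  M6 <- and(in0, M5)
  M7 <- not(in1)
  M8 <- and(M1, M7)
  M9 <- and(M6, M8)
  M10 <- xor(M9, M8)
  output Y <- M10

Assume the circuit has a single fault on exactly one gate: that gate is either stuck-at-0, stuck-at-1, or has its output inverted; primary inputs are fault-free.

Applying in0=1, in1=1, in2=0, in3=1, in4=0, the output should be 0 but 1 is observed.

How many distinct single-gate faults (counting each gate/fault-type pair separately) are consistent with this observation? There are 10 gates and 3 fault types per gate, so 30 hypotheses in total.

Fault-free: M1=1, M2=0, M3=0, M4=1, M5=0, M6=0, M7=0, M8=0, M9=0, M10=0 → 0. Observed 1.
  M1: none of the 3 fault types match ✗
  M2: none of the 3 fault types match ✗
  M3: none of the 3 fault types match ✗
  M4: none of the 3 fault types match ✗
  M5: none of the 3 fault types match ✗
  M6: none of the 3 fault types match ✗
  M7: stuck-at-1, inverted output ✓; others ✗
  M8: stuck-at-1, inverted output ✓; others ✗
  M9: stuck-at-1, inverted output ✓; others ✗
  M10: stuck-at-1, inverted output ✓; others ✗
Consistent faults: {M7 stuck-at-1, M7 inverted output, M8 stuck-at-1, M8 inverted output, M9 stuck-at-1, M9 inverted output, M10 stuck-at-1, M10 inverted output} — 8 in all.

8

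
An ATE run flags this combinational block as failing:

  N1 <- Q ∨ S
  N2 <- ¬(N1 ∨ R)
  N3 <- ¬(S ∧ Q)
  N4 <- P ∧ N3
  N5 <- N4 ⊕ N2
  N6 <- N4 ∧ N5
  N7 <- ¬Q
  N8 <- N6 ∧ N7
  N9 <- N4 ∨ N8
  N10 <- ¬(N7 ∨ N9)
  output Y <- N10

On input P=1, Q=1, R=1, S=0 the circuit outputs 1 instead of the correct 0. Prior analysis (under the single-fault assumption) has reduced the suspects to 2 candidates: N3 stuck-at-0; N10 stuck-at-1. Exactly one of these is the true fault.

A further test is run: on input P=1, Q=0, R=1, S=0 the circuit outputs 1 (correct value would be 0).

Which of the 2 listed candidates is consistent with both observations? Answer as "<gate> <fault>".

Evaluate each candidate on input P=1, Q=0, R=1, S=0:
  N3 stuck-at-0: N1=0, N2=0, N3=0 [stuck-at-0], N4=0, N5=0, N6=0, N7=1, N8=0, N9=0, N10=0 → 0 — eliminated
  N10 stuck-at-1: N1=0, N2=0, N3=1, N4=1, N5=1, N6=1, N7=1, N8=1, N9=1, N10=1 [stuck-at-1] → 1 — matches
Only N10 stuck-at-1 reproduces the observed 1.

N10 stuck-at-1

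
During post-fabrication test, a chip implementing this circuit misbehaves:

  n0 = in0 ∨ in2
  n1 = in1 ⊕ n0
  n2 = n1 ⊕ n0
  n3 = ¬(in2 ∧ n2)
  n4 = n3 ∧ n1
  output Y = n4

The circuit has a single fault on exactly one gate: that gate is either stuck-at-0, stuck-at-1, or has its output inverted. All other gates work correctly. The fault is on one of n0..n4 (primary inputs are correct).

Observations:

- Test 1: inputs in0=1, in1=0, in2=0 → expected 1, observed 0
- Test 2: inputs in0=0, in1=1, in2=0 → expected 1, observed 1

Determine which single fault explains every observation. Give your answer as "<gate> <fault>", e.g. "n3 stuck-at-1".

n0 stuck-at-0

Fault-free values for test 1 (in0=1, in1=0, in2=0): n0=1, n1=1, n2=0, n3=1, n4=1, giving Y=1. Observed 0.
Test 1: faults giving observed 0 are {n0 stuck-at-0, n0 inverted output, n1 stuck-at-0, n1 inverted output, n3 stuck-at-0, n3 inverted output, n4 stuck-at-0, n4 inverted output}.
Test 2 (in0=0, in1=1, in2=0): fault-free n0=0, n1=1, n2=1, n3=1, n4=1 → 1; observed 1. Eliminates n0 inverted output, n1 stuck-at-0, n1 inverted output, n3 stuck-at-0, n3 inverted output, n4 stuck-at-0, n4 inverted output.
Only n0 stuck-at-0 is consistent with every test.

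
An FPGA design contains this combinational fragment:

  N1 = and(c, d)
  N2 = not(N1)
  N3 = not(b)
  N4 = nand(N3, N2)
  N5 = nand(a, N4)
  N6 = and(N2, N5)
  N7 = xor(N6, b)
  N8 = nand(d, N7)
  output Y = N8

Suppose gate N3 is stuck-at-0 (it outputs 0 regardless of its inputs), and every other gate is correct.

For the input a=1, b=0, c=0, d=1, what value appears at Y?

Propagate with N3 forced: N1=0, N2=1, N3=0 [stuck-at-0], N4=1, N5=0, N6=0, N7=0, N8=1.
So Y = 1. (Without the fault it would be 0.)

1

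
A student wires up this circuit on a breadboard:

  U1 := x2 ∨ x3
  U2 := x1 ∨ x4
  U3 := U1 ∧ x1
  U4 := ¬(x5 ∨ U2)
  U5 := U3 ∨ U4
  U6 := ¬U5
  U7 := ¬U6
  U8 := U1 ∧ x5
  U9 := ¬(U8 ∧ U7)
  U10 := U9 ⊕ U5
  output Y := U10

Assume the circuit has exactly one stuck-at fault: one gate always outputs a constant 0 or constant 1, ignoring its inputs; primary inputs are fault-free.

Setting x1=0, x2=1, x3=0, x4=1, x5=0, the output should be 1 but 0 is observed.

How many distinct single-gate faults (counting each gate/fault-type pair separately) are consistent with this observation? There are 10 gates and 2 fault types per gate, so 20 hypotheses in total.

6

Fault-free: U1=1, U2=1, U3=0, U4=0, U5=0, U6=1, U7=0, U8=0, U9=1, U10=1 → 1. Observed 0.
  U1: none of the 2 fault types match ✗
  U2: stuck-at-0 ✓; others ✗
  U3: stuck-at-1 ✓; others ✗
  U4: stuck-at-1 ✓; others ✗
  U5: stuck-at-1 ✓; others ✗
  U6: none of the 2 fault types match ✗
  U7: none of the 2 fault types match ✗
  U8: none of the 2 fault types match ✗
  U9: stuck-at-0 ✓; others ✗
  U10: stuck-at-0 ✓; others ✗
Consistent faults: {U2 stuck-at-0, U3 stuck-at-1, U4 stuck-at-1, U5 stuck-at-1, U9 stuck-at-0, U10 stuck-at-0} — 6 in all.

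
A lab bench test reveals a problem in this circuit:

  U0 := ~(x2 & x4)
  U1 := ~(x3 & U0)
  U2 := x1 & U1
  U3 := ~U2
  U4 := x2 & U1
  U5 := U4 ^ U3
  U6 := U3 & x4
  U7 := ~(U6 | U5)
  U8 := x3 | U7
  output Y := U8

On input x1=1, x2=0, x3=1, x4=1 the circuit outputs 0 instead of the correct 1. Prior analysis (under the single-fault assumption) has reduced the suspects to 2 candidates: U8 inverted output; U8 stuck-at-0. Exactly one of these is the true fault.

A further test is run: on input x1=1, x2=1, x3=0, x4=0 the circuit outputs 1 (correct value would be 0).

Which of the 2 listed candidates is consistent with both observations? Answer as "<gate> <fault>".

Evaluate each candidate on input x1=1, x2=1, x3=0, x4=0:
  U8 inverted output: U0=1, U1=1, U2=1, U3=0, U4=1, U5=1, U6=0, U7=0, U8=1 [inverted output] → 1 — matches
  U8 stuck-at-0: U0=1, U1=1, U2=1, U3=0, U4=1, U5=1, U6=0, U7=0, U8=0 [stuck-at-0] → 0 — eliminated
Only U8 inverted output reproduces the observed 1.

U8 inverted output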